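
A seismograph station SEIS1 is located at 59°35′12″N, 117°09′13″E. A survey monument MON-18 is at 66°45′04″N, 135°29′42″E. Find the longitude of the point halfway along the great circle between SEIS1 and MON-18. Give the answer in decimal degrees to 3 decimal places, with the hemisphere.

SEIS1: φ = +59.58667°, λ = +117.15361°
MON-18: φ = +66.75111°, λ = +135.49500°
Bx = cos φ₂ cos Δλ = 0.374673,  By = cos φ₂ sin Δλ = 0.124212
φₘ = atan2(sin φ₁ + sin φ₂, √((cos φ₁ + Bx)² + By²)) = 63.46006°
λₘ = λ₁ + atan2(By, cos φ₁ + Bx) = 125.17964°

125.180°E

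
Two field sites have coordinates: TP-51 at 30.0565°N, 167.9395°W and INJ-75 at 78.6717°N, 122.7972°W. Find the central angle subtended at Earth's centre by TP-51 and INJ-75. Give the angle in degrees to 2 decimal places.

Δφ = 48.6152°,  Δλ = 45.1423°
a = sin²(Δφ/2) + cos φ₁ cos φ₂ sin²(Δλ/2) = 0.194491
c = 2·arcsin(√a) = 0.913452 rad = 52.3369°

52.34°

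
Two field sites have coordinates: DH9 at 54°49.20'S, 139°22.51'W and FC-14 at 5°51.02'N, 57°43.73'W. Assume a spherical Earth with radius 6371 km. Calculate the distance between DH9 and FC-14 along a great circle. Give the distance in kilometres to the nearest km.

10008 km

DH9: φ = -54.82000°, λ = -139.37517°
FC-14: φ = +5.85033°, λ = -57.72883°
Δφ = 60.6703°,  Δλ = 81.6463°
a = sin²(Δφ/2) + cos φ₁ cos φ₂ sin²(Δλ/2) = 0.500022
c = 2·arcsin(√a) = 1.570840 rad = 90.0025°
d = R·c = 6371 × 1.570840 = 10007.8 km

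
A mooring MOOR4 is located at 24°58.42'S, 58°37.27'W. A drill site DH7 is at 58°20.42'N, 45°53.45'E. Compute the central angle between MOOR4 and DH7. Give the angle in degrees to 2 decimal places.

118.59°

MOOR4: φ = -24.97367°, λ = -58.62117°
DH7: φ = +58.34033°, λ = +45.89083°
Δφ = 83.3140°,  Δλ = 104.5120°
a = sin²(Δφ/2) + cos φ₁ cos φ₂ sin²(Δλ/2) = 0.739298
c = 2·arcsin(√a) = 2.069852 rad = 118.5938°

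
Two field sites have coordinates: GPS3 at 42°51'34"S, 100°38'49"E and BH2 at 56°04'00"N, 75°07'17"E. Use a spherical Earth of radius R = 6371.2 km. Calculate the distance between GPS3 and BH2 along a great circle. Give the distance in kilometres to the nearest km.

11259 km

GPS3: φ = -42.85944°, λ = +100.64694°
BH2: φ = +56.06667°, λ = +75.12139°
Δφ = 98.9261°,  Δλ = -25.5256°
a = sin²(Δφ/2) + cos φ₁ cos φ₂ sin²(Δλ/2) = 0.597550
c = 2·arcsin(√a) = 1.767157 rad = 101.2506°
d = R·c = 6371.2 × 1.767157 = 11258.9 km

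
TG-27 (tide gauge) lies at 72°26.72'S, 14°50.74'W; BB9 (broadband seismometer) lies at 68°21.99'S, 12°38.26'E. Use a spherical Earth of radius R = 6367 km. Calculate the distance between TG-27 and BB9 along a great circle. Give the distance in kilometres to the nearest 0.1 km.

1107.2 km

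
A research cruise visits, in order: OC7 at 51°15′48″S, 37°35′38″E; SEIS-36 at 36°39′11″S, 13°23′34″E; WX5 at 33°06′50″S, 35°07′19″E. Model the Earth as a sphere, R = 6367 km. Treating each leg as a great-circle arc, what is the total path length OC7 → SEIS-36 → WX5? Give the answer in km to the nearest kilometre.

OC7: φ = -51.26333°, λ = +37.59389°
SEIS-36: φ = -36.65306°, λ = +13.39278°
WX5: φ = -33.11389°, λ = +35.12194°
OC7→SEIS-36: c = 0.393577 rad, d = 2505.90 km
SEIS-36→WX5: c = 0.316451 rad, d = 2014.85 km
Total = 2505.90 + 2014.85 = 4520.75 km

4521 km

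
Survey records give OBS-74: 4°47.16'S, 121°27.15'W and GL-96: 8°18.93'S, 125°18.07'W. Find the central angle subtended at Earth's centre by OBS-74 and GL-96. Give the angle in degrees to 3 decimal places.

OBS-74: φ = -4.78600°, λ = -121.45250°
GL-96: φ = -8.31550°, λ = -125.30117°
Δφ = -3.5295°,  Δλ = -3.8487°
a = sin²(Δφ/2) + cos φ₁ cos φ₂ sin²(Δλ/2) = 0.002060
c = 2·arcsin(√a) = 0.090811 rad = 5.2031°

5.203°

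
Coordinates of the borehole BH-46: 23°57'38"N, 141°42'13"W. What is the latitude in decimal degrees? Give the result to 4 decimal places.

23.9606°N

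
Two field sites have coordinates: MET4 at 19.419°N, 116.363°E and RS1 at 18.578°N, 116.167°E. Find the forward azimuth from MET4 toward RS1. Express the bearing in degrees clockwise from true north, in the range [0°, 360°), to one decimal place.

192.5°

Δλ = -0.1960°
y = sin Δλ · cos φ₂ = -0.003243
x = cos φ₁ sin φ₂ − sin φ₁ cos φ₂ cos Δλ = -0.014676
θ = atan2(y, x) = -167.5408° → 192.4592° (mod 360°)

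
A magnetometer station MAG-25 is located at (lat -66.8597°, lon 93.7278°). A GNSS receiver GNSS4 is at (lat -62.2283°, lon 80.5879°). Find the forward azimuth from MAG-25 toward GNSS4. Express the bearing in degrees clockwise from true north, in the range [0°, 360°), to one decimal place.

303.3°

Δλ = -13.1399°
y = sin Δλ · cos φ₂ = -0.105924
x = cos φ₁ sin φ₂ − sin φ₁ cos φ₂ cos Δλ = 0.069527
θ = atan2(y, x) = -56.7196° → 303.2804° (mod 360°)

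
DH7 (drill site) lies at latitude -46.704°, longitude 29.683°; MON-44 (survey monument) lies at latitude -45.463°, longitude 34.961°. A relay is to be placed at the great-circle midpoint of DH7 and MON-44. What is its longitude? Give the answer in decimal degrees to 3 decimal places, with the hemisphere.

32.352°E

Bx = cos φ₂ cos Δλ = 0.698396,  By = cos φ₂ sin Δλ = 0.064518
φₘ = atan2(sin φ₁ + sin φ₂, √((cos φ₁ + Bx)² + By²)) = -46.11387°
λₘ = λ₁ + atan2(By, cos φ₁ + Bx) = 32.35170°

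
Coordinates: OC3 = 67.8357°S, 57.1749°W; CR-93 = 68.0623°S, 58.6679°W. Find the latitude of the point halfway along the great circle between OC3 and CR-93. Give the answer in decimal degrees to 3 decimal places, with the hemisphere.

67.951°S

Bx = cos φ₂ cos Δλ = 0.373471,  By = cos φ₂ sin Δλ = -0.009734
φₘ = atan2(sin φ₁ + sin φ₂, √((cos φ₁ + Bx)² + By²)) = -67.95069°
λₘ = λ₁ + atan2(By, cos φ₁ + Bx) = -57.91776°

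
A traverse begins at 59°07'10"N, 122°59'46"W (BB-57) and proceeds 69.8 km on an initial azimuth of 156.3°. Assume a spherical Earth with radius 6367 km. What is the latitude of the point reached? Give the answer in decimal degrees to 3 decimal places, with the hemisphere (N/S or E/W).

BB-57: φ = +59.11944°, λ = -122.99611°
δ = d/R = 69.8/6367 = 0.010963 rad
φ₂ = arcsin(sin φ₁ cos δ + cos φ₁ sin δ cos θ)
   = arcsin(0.85824·0.99994 + 0.51325·0.01096·-0.91566) = 58.54338°
λ₂ = λ₁ + atan2(sin θ sin δ cos φ₁, cos δ − sin φ₁ sin φ₂) = -122.51232°

58.543°N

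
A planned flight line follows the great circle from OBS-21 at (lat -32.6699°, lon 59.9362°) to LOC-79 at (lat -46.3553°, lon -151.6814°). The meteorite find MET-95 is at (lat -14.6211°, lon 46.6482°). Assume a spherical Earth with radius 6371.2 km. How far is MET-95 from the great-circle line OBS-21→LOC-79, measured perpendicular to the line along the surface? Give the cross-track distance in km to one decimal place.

δ₁₃ = central angle OBS-21→MET-95 = 0.379134 rad  (haversine)
θ₁₃ = bearing OBS-21→MET-95 = 323.066°,  θ₁₂ = bearing OBS-21→LOC-79 = 158.666°
dₓₜ = R·arcsin(sin δ₁₃ · sin(θ₁₃ − θ₁₂)) = 6371.2·arcsin(0.37012·sin(164.400°)) = 635.198 km
|dₓₜ| = 635.198 km

635.2 km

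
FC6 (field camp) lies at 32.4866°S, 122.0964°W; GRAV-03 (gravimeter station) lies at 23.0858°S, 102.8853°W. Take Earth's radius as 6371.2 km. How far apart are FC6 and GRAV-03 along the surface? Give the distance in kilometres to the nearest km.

2155 km

Δφ = 9.4008°,  Δλ = 19.2111°
a = sin²(Δφ/2) + cos φ₁ cos φ₂ sin²(Δλ/2) = 0.028321
c = 2·arcsin(√a) = 0.338185 rad = 19.3766°
d = R·c = 6371.2 × 0.338185 = 2154.6 km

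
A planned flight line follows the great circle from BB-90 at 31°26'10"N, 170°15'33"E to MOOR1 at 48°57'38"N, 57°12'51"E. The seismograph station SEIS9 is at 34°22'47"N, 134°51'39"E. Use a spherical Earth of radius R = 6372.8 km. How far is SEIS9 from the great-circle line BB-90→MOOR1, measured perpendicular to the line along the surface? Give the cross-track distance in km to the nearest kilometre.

BB-90: φ = +31.43611°, λ = +170.25917°
MOOR1: φ = +48.96056°, λ = +57.21417°
SEIS9: φ = +34.37972°, λ = +134.86083°
δ₁₃ = central angle BB-90→SEIS9 = 0.518608 rad  (haversine)
θ₁₃ = bearing BB-90→SEIS9 = 285.315°,  θ₁₂ = bearing BB-90→MOOR1 = 322.153°
dₓₜ = R·arcsin(sin δ₁₃ · sin(θ₁₃ − θ₁₂)) = 6372.8·arcsin(0.49567·sin(-36.838°)) = -1922.930 km
|dₓₜ| = 1922.930 km

1923 km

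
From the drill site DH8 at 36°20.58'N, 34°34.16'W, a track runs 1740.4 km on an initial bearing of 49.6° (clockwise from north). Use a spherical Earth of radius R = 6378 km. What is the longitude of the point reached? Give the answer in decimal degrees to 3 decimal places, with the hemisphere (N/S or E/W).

17.590°W

DH8: φ = +36.34300°, λ = -34.56933°
δ = d/R = 1740.4/6378 = 0.272876 rad
φ₂ = arcsin(sin φ₁ cos δ + cos φ₁ sin δ cos θ)
   = arcsin(0.59262·0.96300 + 0.80548·0.26950·0.64812) = 45.34766°
λ₂ = λ₁ + atan2(sin θ sin δ cos φ₁, cos δ − sin φ₁ sin φ₂) = -17.59013°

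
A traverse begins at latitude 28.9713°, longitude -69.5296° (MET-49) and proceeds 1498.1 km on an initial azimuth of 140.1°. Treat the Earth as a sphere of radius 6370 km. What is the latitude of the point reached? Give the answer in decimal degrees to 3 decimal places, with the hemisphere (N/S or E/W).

δ = d/R = 1498.1/6370 = 0.235181 rad
φ₂ = arcsin(sin φ₁ cos δ + cos φ₁ sin δ cos θ)
   = arcsin(0.48437·0.97247 + 0.87486·0.23302·-0.76717) = 18.33933°
λ₂ = λ₁ + atan2(sin θ sin δ cos φ₁, cos δ − sin φ₁ sin φ₂) = -60.46967°

18.339°N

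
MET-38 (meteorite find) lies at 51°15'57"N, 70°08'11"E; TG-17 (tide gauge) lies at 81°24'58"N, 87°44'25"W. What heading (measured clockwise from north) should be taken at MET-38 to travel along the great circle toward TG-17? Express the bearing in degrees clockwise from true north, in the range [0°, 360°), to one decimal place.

MET-38: φ = +51.26583°, λ = +70.13639°
TG-17: φ = +81.41611°, λ = -87.74028°
Δλ = -157.8767°
y = sin Δλ · cos φ₂ = -0.056211
x = cos φ₁ sin φ₂ − sin φ₁ cos φ₂ cos Δλ = 0.726556
θ = atan2(y, x) = -4.4239° → 355.5761° (mod 360°)

355.6°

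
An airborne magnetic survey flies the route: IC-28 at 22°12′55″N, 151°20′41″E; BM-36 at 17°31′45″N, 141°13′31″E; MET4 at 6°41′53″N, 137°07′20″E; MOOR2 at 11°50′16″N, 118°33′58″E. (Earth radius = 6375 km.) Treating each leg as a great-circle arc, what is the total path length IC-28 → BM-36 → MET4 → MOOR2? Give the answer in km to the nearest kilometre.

IC-28: φ = +22.21528°, λ = +151.34472°
BM-36: φ = +17.52917°, λ = +141.22528°
MET4: φ = +6.69806°, λ = +137.12222°
MOOR2: φ = +11.83778°, λ = +118.56611°
IC-28→BM-36: c = 0.185065 rad, d = 1179.79 km
BM-36→MET4: c = 0.201547 rad, d = 1284.86 km
MET4→MOOR2: c = 0.331840 rad, d = 2115.48 km
Total = 1179.79 + 1284.86 + 2115.48 = 4580.13 km

4580 km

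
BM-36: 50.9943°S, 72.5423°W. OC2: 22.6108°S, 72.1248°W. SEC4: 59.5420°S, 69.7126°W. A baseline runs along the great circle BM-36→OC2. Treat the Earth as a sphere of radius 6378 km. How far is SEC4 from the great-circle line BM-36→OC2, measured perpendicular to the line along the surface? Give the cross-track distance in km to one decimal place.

173.1 km

δ₁₃ = central angle BM-36→SEC4 = 0.151780 rad  (haversine)
θ₁₃ = bearing BM-36→SEC4 = 170.473°,  θ₁₂ = bearing BM-36→OC2 = 0.811°
dₓₜ = R·arcsin(sin δ₁₃ · sin(θ₁₃ − θ₁₂)) = 6378·arcsin(0.15120·sin(169.662°)) = 173.070 km
|dₓₜ| = 173.070 km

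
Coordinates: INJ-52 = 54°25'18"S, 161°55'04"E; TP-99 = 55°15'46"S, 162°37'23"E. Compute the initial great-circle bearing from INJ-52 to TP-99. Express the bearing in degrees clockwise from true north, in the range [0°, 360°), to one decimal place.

154.5°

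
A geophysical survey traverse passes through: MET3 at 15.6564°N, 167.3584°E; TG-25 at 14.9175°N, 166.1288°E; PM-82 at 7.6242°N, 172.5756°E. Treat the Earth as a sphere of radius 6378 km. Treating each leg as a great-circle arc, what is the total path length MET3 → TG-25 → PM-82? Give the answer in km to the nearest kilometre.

1230 km

MET3→TG-25: c = 0.024389 rad, d = 155.56 km
TG-25→PM-82: c = 0.168407 rad, d = 1074.10 km
Total = 155.56 + 1074.10 = 1229.66 km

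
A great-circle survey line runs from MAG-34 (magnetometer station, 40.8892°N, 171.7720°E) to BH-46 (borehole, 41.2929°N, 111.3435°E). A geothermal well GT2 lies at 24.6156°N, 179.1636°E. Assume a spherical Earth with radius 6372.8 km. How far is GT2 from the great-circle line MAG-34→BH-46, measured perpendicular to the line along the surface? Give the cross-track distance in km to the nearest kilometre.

1372 km

δ₁₃ = central angle MAG-34→GT2 = 0.303744 rad  (haversine)
θ₁₃ = bearing MAG-34→GT2 = 156.981°,  θ₁₂ = bearing MAG-34→BH-46 = 291.404°
dₓₜ = R·arcsin(sin δ₁₃ · sin(θ₁₃ − θ₁₂)) = 6372.8·arcsin(0.29910·sin(-134.424°)) = -1371.854 km
|dₓₜ| = 1371.854 km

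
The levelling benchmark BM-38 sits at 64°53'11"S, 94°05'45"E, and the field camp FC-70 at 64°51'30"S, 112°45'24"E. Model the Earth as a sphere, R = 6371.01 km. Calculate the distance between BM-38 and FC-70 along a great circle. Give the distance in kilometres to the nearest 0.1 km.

877.9 km

BM-38: φ = -64.88639°, λ = +94.09583°
FC-70: φ = -64.85833°, λ = +112.75667°
Δφ = 0.0281°,  Δλ = 18.6608°
a = sin²(Δφ/2) + cos φ₁ cos φ₂ sin²(Δλ/2) = 0.004740
c = 2·arcsin(√a) = 0.137800 rad = 7.8954°
d = R·c = 6371.01 × 0.137800 = 877.9 km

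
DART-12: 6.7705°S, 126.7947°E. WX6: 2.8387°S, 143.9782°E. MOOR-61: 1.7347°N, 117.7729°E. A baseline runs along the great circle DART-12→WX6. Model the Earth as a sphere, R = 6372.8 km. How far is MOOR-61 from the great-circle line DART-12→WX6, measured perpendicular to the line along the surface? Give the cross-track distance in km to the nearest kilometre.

1128 km

δ₁₃ = central angle DART-12→MOOR-61 = 0.216184 rad  (haversine)
θ₁₃ = bearing DART-12→MOOR-61 = 313.055°,  θ₁₂ = bearing DART-12→WX6 = 77.890°
dₓₜ = R·arcsin(sin δ₁₃ · sin(θ₁₃ − θ₁₂)) = 6372.8·arcsin(0.21450·sin(235.165°)) = -1127.908 km
|dₓₜ| = 1127.908 km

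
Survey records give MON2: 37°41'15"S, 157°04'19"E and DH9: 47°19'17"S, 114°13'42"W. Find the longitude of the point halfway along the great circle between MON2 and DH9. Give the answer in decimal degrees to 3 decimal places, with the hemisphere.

MON2: φ = -37.68750°, λ = +157.07194°
DH9: φ = -47.32139°, λ = -114.22833°
Bx = cos φ₂ cos Δλ = 0.015383,  By = cos φ₂ sin Δλ = 0.677711
φₘ = atan2(sin φ₁ + sin φ₂, √((cos φ₁ + Bx)² + By²)) = -51.95764°
λₘ = λ₁ + atan2(By, cos φ₁ + Bx) = -162.89574°

162.896°W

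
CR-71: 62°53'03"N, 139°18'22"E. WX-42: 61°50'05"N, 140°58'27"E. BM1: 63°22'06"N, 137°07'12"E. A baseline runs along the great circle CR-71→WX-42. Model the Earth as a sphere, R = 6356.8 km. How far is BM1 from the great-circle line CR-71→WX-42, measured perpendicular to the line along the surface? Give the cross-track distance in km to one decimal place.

CR-71: φ = +62.88417°, λ = +139.30611°
WX-42: φ = +61.83472°, λ = +140.97417°
BM1: φ = +63.36833°, λ = +137.12000°
δ₁₃ = central angle CR-71→BM1 = 0.019205 rad  (haversine)
θ₁₃ = bearing CR-71→BM1 = 297.075°,  θ₁₂ = bearing CR-71→WX-42 = 142.854°
dₓₜ = R·arcsin(sin δ₁₃ · sin(θ₁₃ − θ₁₂)) = 6356.8·arcsin(0.01920·sin(154.221°)) = 53.090 km
|dₓₜ| = 53.090 km

53.1 km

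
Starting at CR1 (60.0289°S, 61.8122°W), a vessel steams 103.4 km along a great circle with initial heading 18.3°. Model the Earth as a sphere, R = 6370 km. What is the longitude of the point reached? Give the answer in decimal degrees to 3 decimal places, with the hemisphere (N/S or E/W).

δ = d/R = 103.4/6370 = 0.016232 rad
φ₂ = arcsin(sin φ₁ cos δ + cos φ₁ sin δ cos θ)
   = arcsin(-0.86628·0.99987 + 0.49956·0.01623·0.94943) = -59.14464°
λ₂ = λ₁ + atan2(sin θ sin δ cos φ₁, cos δ − sin φ₁ sin φ₂) = -61.24282°

61.243°W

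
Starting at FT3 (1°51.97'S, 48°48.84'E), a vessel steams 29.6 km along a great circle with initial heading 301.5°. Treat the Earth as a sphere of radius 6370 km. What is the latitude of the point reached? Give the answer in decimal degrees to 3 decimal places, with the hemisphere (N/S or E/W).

1.727°S

FT3: φ = -1.86617°, λ = +48.81400°
δ = d/R = 29.6/6370 = 0.004647 rad
φ₂ = arcsin(sin φ₁ cos δ + cos φ₁ sin δ cos θ)
   = arcsin(-0.03256·0.99999 + 0.99947·0.00465·0.52250) = -1.72704°
λ₂ = λ₁ + atan2(sin θ sin δ cos φ₁, cos δ − sin φ₁ sin φ₂) = 48.58689°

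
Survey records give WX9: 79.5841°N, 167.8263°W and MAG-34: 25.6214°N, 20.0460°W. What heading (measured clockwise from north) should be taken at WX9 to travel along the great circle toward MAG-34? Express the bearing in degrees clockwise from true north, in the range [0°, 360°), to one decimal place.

30.1°

Δλ = 147.7803°
y = sin Δλ · cos φ₂ = 0.480741
x = cos φ₁ sin φ₂ − sin φ₁ cos φ₂ cos Δλ = 0.828431
θ = atan2(y, x) = 30.1267° → 30.1267° (mod 360°)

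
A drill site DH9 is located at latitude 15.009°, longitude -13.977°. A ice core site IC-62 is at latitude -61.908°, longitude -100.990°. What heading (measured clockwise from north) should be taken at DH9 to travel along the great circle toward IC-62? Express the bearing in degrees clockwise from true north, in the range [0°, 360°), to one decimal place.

208.7°

Δλ = -87.0130°
y = sin Δλ · cos φ₂ = -0.470249
x = cos φ₁ sin φ₂ − sin φ₁ cos φ₂ cos Δλ = -0.858451
θ = atan2(y, x) = -151.2866° → 208.7134° (mod 360°)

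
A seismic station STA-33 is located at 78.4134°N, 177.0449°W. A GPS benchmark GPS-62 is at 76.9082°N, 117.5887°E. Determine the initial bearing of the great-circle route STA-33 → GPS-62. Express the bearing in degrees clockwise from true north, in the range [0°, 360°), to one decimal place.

296.6°

Δλ = -65.3664°
y = sin Δλ · cos φ₂ = -0.205897
x = cos φ₁ sin φ₂ − sin φ₁ cos φ₂ cos Δλ = 0.103139
θ = atan2(y, x) = -63.3926° → 296.6074° (mod 360°)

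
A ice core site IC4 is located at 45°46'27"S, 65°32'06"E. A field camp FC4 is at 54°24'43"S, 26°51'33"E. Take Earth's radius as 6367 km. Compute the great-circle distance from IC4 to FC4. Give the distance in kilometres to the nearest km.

2877 km

IC4: φ = -45.77417°, λ = +65.53500°
FC4: φ = -54.41194°, λ = +26.85917°
Δφ = -8.6378°,  Δλ = -38.6758°
a = sin²(Δφ/2) + cos φ₁ cos φ₂ sin²(Δλ/2) = 0.050180
c = 2·arcsin(√a) = 0.451852 rad = 25.8892°
d = R·c = 6367 × 0.451852 = 2876.9 km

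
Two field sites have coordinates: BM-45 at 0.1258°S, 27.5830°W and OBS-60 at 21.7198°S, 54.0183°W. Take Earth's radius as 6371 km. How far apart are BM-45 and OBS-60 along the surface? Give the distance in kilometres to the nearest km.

3739 km

Δφ = -21.5940°,  Δλ = -26.4353°
a = sin²(Δφ/2) + cos φ₁ cos φ₂ sin²(Δλ/2) = 0.083662
c = 2·arcsin(√a) = 0.586873 rad = 33.6253°
d = R·c = 6371 × 0.586873 = 3739.0 km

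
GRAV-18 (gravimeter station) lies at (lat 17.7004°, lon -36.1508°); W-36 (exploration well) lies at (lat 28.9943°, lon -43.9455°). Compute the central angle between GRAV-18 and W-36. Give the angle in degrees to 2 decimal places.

Δφ = 11.2939°,  Δλ = -7.7947°
a = sin²(Δφ/2) + cos φ₁ cos φ₂ sin²(Δλ/2) = 0.013532
c = 2·arcsin(√a) = 0.233180 rad = 13.3602°

13.36°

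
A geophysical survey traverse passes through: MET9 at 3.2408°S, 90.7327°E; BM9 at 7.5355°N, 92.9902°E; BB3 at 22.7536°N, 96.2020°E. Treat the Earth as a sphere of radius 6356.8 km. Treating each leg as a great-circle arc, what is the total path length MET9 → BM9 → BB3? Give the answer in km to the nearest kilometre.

MET9→BM9: c = 0.192147 rad, d = 1221.44 km
BM9→BB3: c = 0.271023 rad, d = 1722.84 km
Total = 1221.44 + 1722.84 = 2944.28 km

2944 km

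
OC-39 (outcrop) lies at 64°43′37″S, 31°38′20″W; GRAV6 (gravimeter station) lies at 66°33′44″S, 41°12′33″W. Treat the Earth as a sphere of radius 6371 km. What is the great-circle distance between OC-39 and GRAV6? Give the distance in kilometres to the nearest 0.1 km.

483.3 km

OC-39: φ = -64.72694°, λ = -31.63889°
GRAV6: φ = -66.56222°, λ = -41.20917°
Δφ = -1.8353°,  Δλ = -9.5703°
a = sin²(Δφ/2) + cos φ₁ cos φ₂ sin²(Δλ/2) = 0.001438
c = 2·arcsin(√a) = 0.075865 rad = 4.3467°
d = R·c = 6371 × 0.075865 = 483.3 km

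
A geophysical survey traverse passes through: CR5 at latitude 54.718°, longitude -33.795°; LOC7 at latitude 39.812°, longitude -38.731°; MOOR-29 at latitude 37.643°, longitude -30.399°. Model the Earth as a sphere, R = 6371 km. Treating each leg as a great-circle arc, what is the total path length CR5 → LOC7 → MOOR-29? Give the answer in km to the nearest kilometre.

CR5→LOC7: c = 0.266480 rad, d = 1697.75 km
LOC7→MOOR-29: c = 0.119541 rad, d = 761.59 km
Total = 1697.75 + 761.59 = 2459.34 km

2459 km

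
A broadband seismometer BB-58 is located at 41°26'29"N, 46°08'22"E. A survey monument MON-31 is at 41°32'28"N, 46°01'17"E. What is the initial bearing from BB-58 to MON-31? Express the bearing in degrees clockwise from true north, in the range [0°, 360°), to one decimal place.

318.5°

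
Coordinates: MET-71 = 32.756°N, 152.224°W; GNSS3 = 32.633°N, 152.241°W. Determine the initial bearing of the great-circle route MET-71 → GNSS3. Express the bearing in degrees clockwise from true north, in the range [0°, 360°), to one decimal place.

186.6°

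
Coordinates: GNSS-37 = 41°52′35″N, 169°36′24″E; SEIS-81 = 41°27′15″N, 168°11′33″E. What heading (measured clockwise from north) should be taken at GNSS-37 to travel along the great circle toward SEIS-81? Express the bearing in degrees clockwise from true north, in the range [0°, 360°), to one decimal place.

248.7°

GNSS-37: φ = +41.87639°, λ = +169.60667°
SEIS-81: φ = +41.45417°, λ = +168.19250°
Δλ = -1.4142°
y = sin Δλ · cos φ₂ = -0.018497
x = cos φ₁ sin φ₂ − sin φ₁ cos φ₂ cos Δλ = -0.007217
θ = atan2(y, x) = -111.3137° → 248.6863° (mod 360°)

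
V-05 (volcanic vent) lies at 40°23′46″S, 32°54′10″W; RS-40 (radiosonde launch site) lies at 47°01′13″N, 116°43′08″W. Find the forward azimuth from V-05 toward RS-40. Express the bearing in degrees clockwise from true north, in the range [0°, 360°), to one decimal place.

311.7°

V-05: φ = -40.39611°, λ = -32.90278°
RS-40: φ = +47.02028°, λ = -116.71889°
Δλ = -83.8161°
y = sin Δλ · cos φ₂ = -0.677773
x = cos φ₁ sin φ₂ − sin φ₁ cos φ₂ cos Δλ = 0.604762
θ = atan2(y, x) = -48.2582° → 311.7418° (mod 360°)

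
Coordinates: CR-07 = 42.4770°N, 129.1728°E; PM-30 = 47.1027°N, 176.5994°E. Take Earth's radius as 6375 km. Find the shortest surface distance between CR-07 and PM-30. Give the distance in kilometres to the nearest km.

Δφ = 4.6257°,  Δλ = 47.4266°
a = sin²(Δφ/2) + cos φ₁ cos φ₂ sin²(Δλ/2) = 0.082825
c = 2·arcsin(√a) = 0.583843 rad = 33.4518°
d = R·c = 6375 × 0.583843 = 3722.0 km

3722 km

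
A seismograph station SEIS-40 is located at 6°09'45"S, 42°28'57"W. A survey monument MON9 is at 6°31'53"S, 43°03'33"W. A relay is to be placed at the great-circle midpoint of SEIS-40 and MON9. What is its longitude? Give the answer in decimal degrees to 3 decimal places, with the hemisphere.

SEIS-40: φ = -6.16250°, λ = -42.48250°
MON9: φ = -6.53139°, λ = -43.05917°
Bx = cos φ₂ cos Δλ = 0.993459,  By = cos φ₂ sin Δλ = -0.009999
φₘ = atan2(sin φ₁ + sin φ₂, √((cos φ₁ + Bx)² + By²)) = -6.34702°
λₘ = λ₁ + atan2(By, cos φ₁ + Bx) = -42.77073°

42.771°W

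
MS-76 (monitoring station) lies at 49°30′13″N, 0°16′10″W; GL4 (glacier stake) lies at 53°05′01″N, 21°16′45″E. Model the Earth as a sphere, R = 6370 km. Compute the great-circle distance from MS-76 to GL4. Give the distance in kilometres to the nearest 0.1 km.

MS-76: φ = +49.50361°, λ = -0.26944°
GL4: φ = +53.08361°, λ = +21.27917°
Δφ = 3.5800°,  Δλ = 21.5486°
a = sin²(Δφ/2) + cos φ₁ cos φ₂ sin²(Δλ/2) = 0.014607
c = 2·arcsin(√a) = 0.242312 rad = 13.8835°
d = R·c = 6370 × 0.242312 = 1543.5 km

1543.5 km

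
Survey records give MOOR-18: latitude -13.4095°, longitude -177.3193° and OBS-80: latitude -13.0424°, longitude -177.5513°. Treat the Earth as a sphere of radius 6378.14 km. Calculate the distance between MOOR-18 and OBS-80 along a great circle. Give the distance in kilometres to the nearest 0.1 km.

48.0 km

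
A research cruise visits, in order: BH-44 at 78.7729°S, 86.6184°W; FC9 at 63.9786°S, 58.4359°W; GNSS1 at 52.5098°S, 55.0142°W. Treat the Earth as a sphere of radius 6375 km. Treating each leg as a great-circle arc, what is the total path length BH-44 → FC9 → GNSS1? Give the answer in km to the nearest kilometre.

3174 km

BH-44→FC9: c = 0.295273 rad, d = 1882.37 km
FC9→GNSS1: c = 0.202548 rad, d = 1291.25 km
Total = 1882.37 + 1291.25 = 3173.61 km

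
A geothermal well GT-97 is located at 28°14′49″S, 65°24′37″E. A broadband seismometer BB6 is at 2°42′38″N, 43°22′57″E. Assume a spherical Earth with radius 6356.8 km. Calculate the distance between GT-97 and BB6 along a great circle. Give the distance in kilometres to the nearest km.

GT-97: φ = -28.24694°, λ = +65.41028°
BB6: φ = +2.71056°, λ = +43.38250°
Δφ = 30.9575°,  Δλ = -22.0278°
a = sin²(Δφ/2) + cos φ₁ cos φ₂ sin²(Δλ/2) = 0.103342
c = 2·arcsin(√a) = 0.654560 rad = 37.5035°
d = R·c = 6356.8 × 0.654560 = 4160.9 km

4161 km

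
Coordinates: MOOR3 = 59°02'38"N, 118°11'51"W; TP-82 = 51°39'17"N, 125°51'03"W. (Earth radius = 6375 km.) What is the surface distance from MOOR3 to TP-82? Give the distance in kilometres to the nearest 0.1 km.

952.8 km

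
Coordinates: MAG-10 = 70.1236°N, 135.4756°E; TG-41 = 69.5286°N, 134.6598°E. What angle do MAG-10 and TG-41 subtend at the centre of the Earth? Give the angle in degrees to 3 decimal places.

0.658°

Δφ = -0.5950°,  Δλ = -0.8158°
a = sin²(Δφ/2) + cos φ₁ cos φ₂ sin²(Δλ/2) = 0.000033
c = 2·arcsin(√a) = 0.011487 rad = 0.6582°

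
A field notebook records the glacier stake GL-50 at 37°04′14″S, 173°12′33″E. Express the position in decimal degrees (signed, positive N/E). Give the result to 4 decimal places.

lat: 37.0706° S → -37.0706°
lon: 173.2092° E → +173.2092°

-37.0706°, +173.2092°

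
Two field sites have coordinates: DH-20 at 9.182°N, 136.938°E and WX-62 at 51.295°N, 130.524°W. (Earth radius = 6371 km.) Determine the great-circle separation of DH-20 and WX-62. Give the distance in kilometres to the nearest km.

9387 km

Δφ = 42.1130°,  Δλ = 92.5380°
a = sin²(Δφ/2) + cos φ₁ cos φ₂ sin²(Δλ/2) = 0.451405
c = 2·arcsin(√a) = 1.473452 rad = 84.4226°
d = R·c = 6371 × 1.473452 = 9387.4 km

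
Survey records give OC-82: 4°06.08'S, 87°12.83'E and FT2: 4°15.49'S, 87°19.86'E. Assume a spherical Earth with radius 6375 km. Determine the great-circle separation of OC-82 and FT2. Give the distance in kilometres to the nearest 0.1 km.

OC-82: φ = -4.10133°, λ = +87.21383°
FT2: φ = -4.25817°, λ = +87.33100°
Δφ = -0.1568°,  Δλ = 0.1172°
a = sin²(Δφ/2) + cos φ₁ cos φ₂ sin²(Δλ/2) = 0.000003
c = 2·arcsin(√a) = 0.003414 rad = 0.1956°
d = R·c = 6375 × 0.003414 = 21.8 km

21.8 km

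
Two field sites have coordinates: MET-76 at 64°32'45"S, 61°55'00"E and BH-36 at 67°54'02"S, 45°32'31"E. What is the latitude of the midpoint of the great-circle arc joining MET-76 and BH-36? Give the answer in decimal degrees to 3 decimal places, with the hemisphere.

66.438°S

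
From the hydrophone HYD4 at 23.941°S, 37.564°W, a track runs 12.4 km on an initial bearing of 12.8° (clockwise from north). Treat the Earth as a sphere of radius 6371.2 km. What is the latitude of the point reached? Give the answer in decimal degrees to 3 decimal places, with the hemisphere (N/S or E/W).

23.832°S

δ = d/R = 12.4/6371.2 = 0.001946 rad
φ₂ = arcsin(sin φ₁ cos δ + cos φ₁ sin δ cos θ)
   = arcsin(-0.40580·1.00000 + 0.91396·0.00195·0.97515) = -23.83226°
λ₂ = λ₁ + atan2(sin θ sin δ cos φ₁, cos δ − sin φ₁ sin φ₂) = -37.53699°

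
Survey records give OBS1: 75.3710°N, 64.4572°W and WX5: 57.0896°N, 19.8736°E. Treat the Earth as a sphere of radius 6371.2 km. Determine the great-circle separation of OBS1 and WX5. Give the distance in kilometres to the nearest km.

3817 km

Δφ = -18.2814°,  Δλ = 84.3308°
a = sin²(Δφ/2) + cos φ₁ cos φ₂ sin²(Δλ/2) = 0.087070
c = 2·arcsin(√a) = 0.599069 rad = 34.3242°
d = R·c = 6371.2 × 0.599069 = 3816.8 km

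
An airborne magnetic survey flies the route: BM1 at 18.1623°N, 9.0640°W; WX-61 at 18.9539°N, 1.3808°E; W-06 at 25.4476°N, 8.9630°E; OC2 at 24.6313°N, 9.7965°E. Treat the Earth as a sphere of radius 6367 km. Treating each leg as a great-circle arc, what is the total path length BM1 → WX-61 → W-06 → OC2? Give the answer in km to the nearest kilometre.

BM1→WX-61: c = 0.173342 rad, d = 1103.67 km
WX-61→W-06: c = 0.166823 rad, d = 1062.16 km
W-06→OC2: c = 0.019409 rad, d = 123.57 km
Total = 1103.67 + 1062.16 + 123.57 = 2289.41 km

2289 km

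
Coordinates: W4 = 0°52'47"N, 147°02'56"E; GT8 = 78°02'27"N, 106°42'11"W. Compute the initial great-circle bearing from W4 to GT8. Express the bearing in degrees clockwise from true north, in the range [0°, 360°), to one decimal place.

11.5°

W4: φ = +0.87972°, λ = +147.04889°
GT8: φ = +78.04083°, λ = -106.70306°
Δλ = 106.2481°
y = sin Δλ · cos φ₂ = 0.198938
x = cos φ₁ sin φ₂ − sin φ₁ cos φ₂ cos Δλ = 0.979070
θ = atan2(y, x) = 11.4856° → 11.4856° (mod 360°)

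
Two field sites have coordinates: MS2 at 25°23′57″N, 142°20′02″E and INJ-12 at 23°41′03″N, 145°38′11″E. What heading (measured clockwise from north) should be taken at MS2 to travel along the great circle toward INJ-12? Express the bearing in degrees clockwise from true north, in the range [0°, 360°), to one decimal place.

119.0°

MS2: φ = +25.39917°, λ = +142.33389°
INJ-12: φ = +23.68417°, λ = +145.63639°
Δλ = 3.3025°
y = sin Δλ · cos φ₂ = 0.052756
x = cos φ₁ sin φ₂ − sin φ₁ cos φ₂ cos Δλ = -0.029276
θ = atan2(y, x) = 119.0272° → 119.0272° (mod 360°)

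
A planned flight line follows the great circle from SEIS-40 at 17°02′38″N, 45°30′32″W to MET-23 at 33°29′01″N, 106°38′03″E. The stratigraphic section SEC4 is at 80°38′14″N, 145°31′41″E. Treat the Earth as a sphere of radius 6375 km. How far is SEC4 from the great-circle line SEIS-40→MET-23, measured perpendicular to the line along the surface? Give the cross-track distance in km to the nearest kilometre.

3244 km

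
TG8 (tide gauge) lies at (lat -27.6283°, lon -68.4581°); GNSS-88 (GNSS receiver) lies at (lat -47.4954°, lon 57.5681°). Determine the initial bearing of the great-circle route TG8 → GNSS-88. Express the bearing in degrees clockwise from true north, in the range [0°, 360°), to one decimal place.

146.9°

Δλ = 126.0262°
y = sin Δλ · cos φ₂ = 0.546430
x = cos φ₁ sin φ₂ − sin φ₁ cos φ₂ cos Δλ = -0.837443
θ = atan2(y, x) = 146.8756° → 146.8756° (mod 360°)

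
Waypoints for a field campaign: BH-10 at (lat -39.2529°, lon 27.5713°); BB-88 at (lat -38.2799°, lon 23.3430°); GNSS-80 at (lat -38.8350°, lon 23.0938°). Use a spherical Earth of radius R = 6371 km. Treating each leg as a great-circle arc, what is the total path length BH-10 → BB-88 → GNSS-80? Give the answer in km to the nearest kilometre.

448 km

BH-10→BB-88: c = 0.059987 rad, d = 382.18 km
BB-88→GNSS-80: c = 0.010268 rad, d = 65.42 km
Total = 382.18 + 65.42 = 447.60 km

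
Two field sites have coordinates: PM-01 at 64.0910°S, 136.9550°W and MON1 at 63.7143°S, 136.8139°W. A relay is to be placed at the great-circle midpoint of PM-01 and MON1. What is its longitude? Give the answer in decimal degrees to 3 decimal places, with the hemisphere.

136.884°W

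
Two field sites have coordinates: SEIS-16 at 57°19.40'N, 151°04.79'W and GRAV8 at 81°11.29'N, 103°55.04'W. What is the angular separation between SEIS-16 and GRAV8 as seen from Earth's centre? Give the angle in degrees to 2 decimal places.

27.37°

SEIS-16: φ = +57.32333°, λ = -151.07983°
GRAV8: φ = +81.18817°, λ = -103.91733°
Δφ = 23.8648°,  Δλ = 47.1625°
a = sin²(Δφ/2) + cos φ₁ cos φ₂ sin²(Δλ/2) = 0.055985
c = 2·arcsin(√a) = 0.477754 rad = 27.3733°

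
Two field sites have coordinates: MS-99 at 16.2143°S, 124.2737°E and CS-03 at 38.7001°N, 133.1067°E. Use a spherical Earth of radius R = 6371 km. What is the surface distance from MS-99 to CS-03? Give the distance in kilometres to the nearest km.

Δφ = 54.9144°,  Δλ = 8.8330°
a = sin²(Δφ/2) + cos φ₁ cos φ₂ sin²(Δλ/2) = 0.217044
c = 2·arcsin(√a) = 0.969257 rad = 55.5344°
d = R·c = 6371 × 0.969257 = 6175.1 km

6175 km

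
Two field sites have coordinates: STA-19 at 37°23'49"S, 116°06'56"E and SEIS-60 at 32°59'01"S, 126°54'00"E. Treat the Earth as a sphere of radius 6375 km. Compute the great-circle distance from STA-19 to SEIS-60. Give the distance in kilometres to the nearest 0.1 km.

1095.7 km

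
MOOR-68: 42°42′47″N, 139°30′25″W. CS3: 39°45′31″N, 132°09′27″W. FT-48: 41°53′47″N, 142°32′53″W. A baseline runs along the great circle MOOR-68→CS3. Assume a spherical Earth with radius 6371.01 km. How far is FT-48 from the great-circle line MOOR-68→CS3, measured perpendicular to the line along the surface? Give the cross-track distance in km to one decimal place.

186.8 km

MOOR-68: φ = +42.71306°, λ = -139.50694°
CS3: φ = +39.75861°, λ = -132.15750°
FT-48: φ = +41.89639°, λ = -142.54806°
δ₁₃ = central angle MOOR-68→FT-48 = 0.041759 rad  (haversine)
θ₁₃ = bearing MOOR-68→FT-48 = 251.072°,  θ₁₂ = bearing MOOR-68→CS3 = 115.667°
dₓₜ = R·arcsin(sin δ₁₃ · sin(θ₁₃ − θ₁₂)) = 6371.01·arcsin(0.04175·sin(135.405°)) = 186.764 km
|dₓₜ| = 186.764 km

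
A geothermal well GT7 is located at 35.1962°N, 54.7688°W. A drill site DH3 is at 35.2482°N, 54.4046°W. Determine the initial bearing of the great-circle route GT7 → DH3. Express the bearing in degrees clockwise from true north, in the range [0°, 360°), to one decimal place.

80.0°

Δλ = 0.3642°
y = sin Δλ · cos φ₂ = 0.005191
x = cos φ₁ sin φ₂ − sin φ₁ cos φ₂ cos Δλ = 0.000917
θ = atan2(y, x) = 79.9812° → 79.9812° (mod 360°)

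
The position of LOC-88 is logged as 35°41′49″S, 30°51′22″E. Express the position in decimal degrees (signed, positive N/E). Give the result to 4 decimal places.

lat: 35.6969° S → -35.6969°
lon: 30.8561° E → +30.8561°

-35.6969°, +30.8561°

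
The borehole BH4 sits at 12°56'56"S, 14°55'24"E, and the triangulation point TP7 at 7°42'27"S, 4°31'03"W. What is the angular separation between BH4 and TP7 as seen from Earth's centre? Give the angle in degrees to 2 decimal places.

19.82°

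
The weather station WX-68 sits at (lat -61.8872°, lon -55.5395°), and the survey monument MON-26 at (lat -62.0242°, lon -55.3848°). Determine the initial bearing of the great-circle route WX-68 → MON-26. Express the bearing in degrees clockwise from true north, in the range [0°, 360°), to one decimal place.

Δλ = 0.1547°
y = sin Δλ · cos φ₂ = 0.001267
x = cos φ₁ sin φ₂ − sin φ₁ cos φ₂ cos Δλ = -0.002393
θ = atan2(y, x) = 152.1046° → 152.1046° (mod 360°)

152.1°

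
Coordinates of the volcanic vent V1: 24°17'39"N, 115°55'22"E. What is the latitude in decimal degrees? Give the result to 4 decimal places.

24.2942°N

24° + 17′/60 + 39″/3600 = 24 + 0.28333 + 0.01083 = 24.2942°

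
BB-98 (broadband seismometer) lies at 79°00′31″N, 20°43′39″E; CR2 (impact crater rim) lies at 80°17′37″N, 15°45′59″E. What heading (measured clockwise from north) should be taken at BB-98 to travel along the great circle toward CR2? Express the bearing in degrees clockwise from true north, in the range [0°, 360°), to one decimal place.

327.7°

BB-98: φ = +79.00861°, λ = +20.72750°
CR2: φ = +80.29361°, λ = +15.76639°
Δλ = -4.9611°
y = sin Δλ · cos φ₂ = -0.014580
x = cos φ₁ sin φ₂ − sin φ₁ cos φ₂ cos Δλ = 0.023046
θ = atan2(y, x) = -32.3205° → 327.6795° (mod 360°)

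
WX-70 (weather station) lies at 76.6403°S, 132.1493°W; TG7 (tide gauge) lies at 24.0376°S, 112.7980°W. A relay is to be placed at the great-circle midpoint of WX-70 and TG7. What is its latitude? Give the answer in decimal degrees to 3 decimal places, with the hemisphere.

50.597°S

Bx = cos φ₂ cos Δλ = 0.861682,  By = cos φ₂ sin Δλ = 0.302623
φₘ = atan2(sin φ₁ + sin φ₂, √((cos φ₁ + Bx)² + By²)) = -50.59738°
λₘ = λ₁ + atan2(By, cos φ₁ + Bx) = -116.66985°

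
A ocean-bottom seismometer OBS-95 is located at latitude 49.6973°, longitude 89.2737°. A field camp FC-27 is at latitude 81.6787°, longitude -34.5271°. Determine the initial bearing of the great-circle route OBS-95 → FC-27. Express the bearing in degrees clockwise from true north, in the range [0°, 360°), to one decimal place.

350.3°

Δλ = -123.8008°
y = sin Δλ · cos φ₂ = -0.120262
x = cos φ₁ sin φ₂ − sin φ₁ cos φ₂ cos Δλ = 0.701417
θ = atan2(y, x) = -9.7291° → 350.2709° (mod 360°)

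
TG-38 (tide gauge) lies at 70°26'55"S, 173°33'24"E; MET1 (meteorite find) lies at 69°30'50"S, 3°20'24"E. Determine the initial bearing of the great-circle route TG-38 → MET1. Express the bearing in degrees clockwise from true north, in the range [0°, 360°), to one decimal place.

TG-38: φ = -70.44861°, λ = +173.55667°
MET1: φ = -69.51389°, λ = +3.34000°
Δλ = -170.2167°
y = sin Δλ · cos φ₂ = -0.059470
x = cos φ₁ sin φ₂ − sin φ₁ cos φ₂ cos Δλ = -0.638493
θ = atan2(y, x) = -174.6788° → 185.3212° (mod 360°)

185.3°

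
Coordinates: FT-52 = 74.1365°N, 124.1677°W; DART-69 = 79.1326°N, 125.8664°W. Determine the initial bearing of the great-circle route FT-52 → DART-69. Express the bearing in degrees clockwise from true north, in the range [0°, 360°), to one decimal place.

356.3°

Δλ = -1.6987°
y = sin Δλ · cos φ₂ = -0.005589
x = cos φ₁ sin φ₂ − sin φ₁ cos φ₂ cos Δλ = 0.087168
θ = atan2(y, x) = -3.6686° → 356.3314° (mod 360°)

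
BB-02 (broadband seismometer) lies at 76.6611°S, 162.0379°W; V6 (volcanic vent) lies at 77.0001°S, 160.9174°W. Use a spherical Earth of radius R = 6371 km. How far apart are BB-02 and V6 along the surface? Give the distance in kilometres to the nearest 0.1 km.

47.2 km

Δφ = -0.3390°,  Δλ = 1.1205°
a = sin²(Δφ/2) + cos φ₁ cos φ₂ sin²(Δλ/2) = 0.000014
c = 2·arcsin(√a) = 0.007406 rad = 0.4244°
d = R·c = 6371 × 0.007406 = 47.2 km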